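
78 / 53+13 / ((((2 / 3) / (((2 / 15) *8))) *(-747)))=285818 / 197955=1.44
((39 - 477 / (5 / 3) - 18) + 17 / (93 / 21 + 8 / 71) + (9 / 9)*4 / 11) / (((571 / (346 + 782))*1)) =-36559345176 / 70881085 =-515.78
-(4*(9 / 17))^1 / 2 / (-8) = 9 / 68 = 0.13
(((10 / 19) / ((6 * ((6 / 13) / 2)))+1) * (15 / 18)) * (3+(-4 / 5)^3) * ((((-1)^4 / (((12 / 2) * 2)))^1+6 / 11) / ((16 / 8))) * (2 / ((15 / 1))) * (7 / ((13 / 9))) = 0.58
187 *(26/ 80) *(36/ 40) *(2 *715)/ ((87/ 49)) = 51102051/ 1160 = 44053.49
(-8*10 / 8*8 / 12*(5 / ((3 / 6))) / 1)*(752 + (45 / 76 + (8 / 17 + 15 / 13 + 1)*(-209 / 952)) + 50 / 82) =-1027932215550 / 20486921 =-50175.05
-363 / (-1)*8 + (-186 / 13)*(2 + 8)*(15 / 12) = 35427 / 13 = 2725.15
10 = 10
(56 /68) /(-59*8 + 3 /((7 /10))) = -0.00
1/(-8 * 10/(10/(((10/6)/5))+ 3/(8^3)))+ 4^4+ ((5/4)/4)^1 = 10483197/40960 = 255.94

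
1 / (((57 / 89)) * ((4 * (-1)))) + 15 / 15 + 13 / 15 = 561 / 380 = 1.48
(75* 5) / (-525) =-5 / 7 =-0.71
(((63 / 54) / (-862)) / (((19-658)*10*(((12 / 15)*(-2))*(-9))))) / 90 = 7 / 42831607680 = 0.00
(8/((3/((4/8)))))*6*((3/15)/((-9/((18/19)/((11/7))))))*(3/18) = -56/3135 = -0.02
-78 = -78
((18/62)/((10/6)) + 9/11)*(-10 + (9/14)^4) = -159724377/16374820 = -9.75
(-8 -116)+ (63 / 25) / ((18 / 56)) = -2904 / 25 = -116.16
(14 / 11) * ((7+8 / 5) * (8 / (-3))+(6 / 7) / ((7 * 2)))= -33622 / 1155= -29.11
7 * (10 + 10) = 140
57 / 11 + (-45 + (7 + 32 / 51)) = -18059 / 561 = -32.19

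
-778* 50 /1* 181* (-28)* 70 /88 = 1725020500 /11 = 156820045.45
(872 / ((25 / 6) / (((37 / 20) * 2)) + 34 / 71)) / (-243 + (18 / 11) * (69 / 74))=-116541601 / 51797655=-2.25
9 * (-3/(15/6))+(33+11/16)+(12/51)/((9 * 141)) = 39500483/1725840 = 22.89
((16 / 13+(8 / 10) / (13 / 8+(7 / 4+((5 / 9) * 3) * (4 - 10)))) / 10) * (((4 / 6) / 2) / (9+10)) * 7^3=655816 / 981825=0.67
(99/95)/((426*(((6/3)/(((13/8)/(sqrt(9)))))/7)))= 1001/215840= 0.00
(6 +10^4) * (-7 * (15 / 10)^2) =-315189 / 2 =-157594.50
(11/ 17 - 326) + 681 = 6046/ 17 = 355.65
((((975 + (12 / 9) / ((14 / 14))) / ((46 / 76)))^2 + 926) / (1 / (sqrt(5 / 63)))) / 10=1239254389* sqrt(35) / 99981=73329.21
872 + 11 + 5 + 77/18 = 16061/18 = 892.28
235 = 235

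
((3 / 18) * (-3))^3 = -1 / 8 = -0.12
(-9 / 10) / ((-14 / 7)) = 9 / 20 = 0.45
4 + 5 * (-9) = -41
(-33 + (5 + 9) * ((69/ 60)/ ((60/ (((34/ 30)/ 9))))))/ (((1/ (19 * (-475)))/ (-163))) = -157126285709/ 3240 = -48495767.19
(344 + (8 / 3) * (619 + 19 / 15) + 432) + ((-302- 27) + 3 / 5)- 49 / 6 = 188413 / 90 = 2093.48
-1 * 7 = -7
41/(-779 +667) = -41/112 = -0.37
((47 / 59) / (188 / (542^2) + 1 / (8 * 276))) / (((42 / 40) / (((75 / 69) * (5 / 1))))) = 276138160000 / 73190621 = 3772.86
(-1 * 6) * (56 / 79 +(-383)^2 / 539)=-69711690 / 42581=-1637.15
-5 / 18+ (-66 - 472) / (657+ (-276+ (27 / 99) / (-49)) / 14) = -1.12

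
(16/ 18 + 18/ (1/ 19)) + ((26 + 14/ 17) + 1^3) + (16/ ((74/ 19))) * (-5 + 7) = 378.93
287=287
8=8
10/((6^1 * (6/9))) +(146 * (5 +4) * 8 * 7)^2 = 10829210117/2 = 5414605058.50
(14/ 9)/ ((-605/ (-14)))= 196/ 5445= 0.04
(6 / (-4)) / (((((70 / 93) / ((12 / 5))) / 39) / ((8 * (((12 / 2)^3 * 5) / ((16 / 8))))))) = -28203552 / 35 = -805815.77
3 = 3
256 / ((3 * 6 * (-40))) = -16 / 45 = -0.36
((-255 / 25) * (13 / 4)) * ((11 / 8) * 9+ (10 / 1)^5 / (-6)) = 88334363 / 160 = 552089.77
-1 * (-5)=5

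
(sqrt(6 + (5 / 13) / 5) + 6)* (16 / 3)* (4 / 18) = 32* sqrt(1027) / 351 + 64 / 9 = 10.03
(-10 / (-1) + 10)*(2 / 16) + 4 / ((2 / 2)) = 13 / 2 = 6.50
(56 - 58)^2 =4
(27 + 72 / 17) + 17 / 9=5068 / 153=33.12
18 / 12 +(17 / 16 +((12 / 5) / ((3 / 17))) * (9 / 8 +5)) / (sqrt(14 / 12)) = 3 / 2 +6749 * sqrt(42) / 560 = 79.60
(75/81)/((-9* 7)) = -25/1701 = -0.01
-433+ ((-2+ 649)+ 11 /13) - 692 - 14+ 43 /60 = -382541 /780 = -490.44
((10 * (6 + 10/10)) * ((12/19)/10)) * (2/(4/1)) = 42/19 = 2.21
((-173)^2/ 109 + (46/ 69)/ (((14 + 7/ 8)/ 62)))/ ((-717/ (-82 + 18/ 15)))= 4360283524/ 139503105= 31.26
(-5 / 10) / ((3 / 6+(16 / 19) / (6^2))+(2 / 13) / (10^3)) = -555750 / 581921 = -0.96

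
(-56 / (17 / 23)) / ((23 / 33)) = -1848 / 17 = -108.71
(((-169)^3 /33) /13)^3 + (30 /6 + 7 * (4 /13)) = -665416609179837700 /467181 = -1424322926616.96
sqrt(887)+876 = 905.78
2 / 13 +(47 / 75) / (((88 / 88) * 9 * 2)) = 3311 / 17550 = 0.19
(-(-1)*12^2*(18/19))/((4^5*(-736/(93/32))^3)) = -65152917/7943043797745664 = -0.00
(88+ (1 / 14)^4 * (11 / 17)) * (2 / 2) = 57470347 / 653072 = 88.00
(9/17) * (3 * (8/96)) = 9/68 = 0.13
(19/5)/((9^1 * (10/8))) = 76/225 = 0.34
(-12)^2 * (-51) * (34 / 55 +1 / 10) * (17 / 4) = -1232874 / 55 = -22415.89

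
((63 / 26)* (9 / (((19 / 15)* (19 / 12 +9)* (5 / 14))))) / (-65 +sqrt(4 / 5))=-3572100 / 50964973 -285768* sqrt(5) / 662544649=-0.07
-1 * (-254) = 254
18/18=1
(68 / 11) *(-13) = -884 / 11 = -80.36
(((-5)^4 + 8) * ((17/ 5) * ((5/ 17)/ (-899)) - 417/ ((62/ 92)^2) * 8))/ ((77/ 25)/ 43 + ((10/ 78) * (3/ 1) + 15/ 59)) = -106843303415398875/ 16325911021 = -6544400.69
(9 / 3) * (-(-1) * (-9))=-27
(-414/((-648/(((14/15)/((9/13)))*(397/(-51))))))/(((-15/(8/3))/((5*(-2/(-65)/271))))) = 511336/755663175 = 0.00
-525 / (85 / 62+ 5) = -82.41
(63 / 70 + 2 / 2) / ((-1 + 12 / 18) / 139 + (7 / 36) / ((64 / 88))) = 380304 / 53035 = 7.17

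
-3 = -3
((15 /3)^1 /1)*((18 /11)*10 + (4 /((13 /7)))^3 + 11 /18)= 58653065 /435006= 134.83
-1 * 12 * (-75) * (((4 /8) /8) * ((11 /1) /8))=2475 /32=77.34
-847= -847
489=489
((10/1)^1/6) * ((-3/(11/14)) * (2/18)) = -0.71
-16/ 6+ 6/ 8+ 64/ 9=187/ 36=5.19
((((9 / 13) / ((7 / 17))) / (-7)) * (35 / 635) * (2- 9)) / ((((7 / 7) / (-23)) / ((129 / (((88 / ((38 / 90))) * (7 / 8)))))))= -958341 / 635635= -1.51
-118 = -118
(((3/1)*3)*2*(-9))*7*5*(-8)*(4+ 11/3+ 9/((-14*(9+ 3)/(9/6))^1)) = 344115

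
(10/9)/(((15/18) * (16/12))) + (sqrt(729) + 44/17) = 520/17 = 30.59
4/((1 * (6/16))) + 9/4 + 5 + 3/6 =18.42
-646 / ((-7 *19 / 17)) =578 / 7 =82.57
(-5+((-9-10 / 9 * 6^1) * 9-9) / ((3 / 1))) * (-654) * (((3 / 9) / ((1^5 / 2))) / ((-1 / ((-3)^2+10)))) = -455620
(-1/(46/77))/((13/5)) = -385/598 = -0.64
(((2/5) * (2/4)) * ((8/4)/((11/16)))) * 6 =192/55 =3.49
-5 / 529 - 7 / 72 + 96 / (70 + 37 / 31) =104382847 / 84060216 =1.24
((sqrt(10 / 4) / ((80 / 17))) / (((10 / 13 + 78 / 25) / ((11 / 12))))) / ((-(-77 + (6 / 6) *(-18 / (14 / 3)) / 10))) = 425425 *sqrt(10) / 1314640896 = 0.00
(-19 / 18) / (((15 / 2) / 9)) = -19 / 15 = -1.27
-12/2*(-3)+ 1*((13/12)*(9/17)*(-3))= 1107/68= 16.28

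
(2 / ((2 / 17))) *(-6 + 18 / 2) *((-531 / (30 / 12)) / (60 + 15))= -18054 / 125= -144.43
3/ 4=0.75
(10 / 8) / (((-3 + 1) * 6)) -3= -149 / 48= -3.10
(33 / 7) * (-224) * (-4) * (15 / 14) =31680 / 7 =4525.71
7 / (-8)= -7 / 8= -0.88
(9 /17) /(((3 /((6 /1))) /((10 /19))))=180 /323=0.56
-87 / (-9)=29 / 3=9.67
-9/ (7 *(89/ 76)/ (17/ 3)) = -3876/ 623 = -6.22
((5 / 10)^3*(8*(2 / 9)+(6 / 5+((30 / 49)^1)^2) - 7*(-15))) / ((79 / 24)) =11706959 / 2845185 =4.11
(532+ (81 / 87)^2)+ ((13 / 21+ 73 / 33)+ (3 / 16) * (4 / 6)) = 535.82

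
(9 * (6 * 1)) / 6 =9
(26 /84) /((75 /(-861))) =-533 /150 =-3.55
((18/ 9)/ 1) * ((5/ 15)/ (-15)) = -2/ 45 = -0.04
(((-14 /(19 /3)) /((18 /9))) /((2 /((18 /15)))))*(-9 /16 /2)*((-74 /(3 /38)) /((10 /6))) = -104.90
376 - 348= 28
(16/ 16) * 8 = 8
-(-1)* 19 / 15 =19 / 15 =1.27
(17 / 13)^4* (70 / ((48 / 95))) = 277707325 / 685464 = 405.14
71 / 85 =0.84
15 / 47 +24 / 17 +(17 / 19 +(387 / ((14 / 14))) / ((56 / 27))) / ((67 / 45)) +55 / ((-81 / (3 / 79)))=15505915728517 / 121493785896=127.63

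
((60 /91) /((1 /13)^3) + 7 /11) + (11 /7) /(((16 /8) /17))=225235 /154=1462.56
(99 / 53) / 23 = 99 / 1219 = 0.08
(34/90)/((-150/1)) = -17/6750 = -0.00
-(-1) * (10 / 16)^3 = 125 / 512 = 0.24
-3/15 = -1/5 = -0.20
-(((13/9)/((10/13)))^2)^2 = -815730721/65610000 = -12.43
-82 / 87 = -0.94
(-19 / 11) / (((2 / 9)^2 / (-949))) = 1460511 / 44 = 33193.43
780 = 780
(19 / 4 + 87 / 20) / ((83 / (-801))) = -72891 / 830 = -87.82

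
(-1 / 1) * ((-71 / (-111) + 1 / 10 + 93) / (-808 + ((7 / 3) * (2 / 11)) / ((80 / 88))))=104051 / 896362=0.12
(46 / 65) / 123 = 46 / 7995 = 0.01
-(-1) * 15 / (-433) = -15 / 433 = -0.03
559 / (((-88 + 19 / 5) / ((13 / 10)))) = -7267 / 842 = -8.63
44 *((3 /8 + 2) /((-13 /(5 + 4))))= -1881 /26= -72.35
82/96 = 41/48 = 0.85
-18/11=-1.64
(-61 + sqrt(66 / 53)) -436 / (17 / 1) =-1473 / 17 + sqrt(3498) / 53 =-85.53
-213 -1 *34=-247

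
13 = 13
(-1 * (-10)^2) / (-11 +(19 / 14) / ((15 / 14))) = 750 / 73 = 10.27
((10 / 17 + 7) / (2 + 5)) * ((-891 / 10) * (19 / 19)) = -114939 / 1190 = -96.59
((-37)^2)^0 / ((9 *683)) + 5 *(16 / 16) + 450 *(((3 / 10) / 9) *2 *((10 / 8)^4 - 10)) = -174482467 / 786816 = -221.76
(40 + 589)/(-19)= -629/19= -33.11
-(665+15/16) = -10655/16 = -665.94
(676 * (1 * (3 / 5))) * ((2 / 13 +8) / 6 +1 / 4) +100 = 3763 / 5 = 752.60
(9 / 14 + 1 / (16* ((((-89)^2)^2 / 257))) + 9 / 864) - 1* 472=-19873291114751 / 42162785952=-471.35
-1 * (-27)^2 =-729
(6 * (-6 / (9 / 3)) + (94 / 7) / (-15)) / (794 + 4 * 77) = -677 / 57855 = -0.01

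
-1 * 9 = -9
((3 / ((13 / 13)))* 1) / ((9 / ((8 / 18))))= 4 / 27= 0.15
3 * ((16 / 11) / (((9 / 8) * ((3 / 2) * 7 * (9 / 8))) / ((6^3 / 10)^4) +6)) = 3439853568 / 4729846781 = 0.73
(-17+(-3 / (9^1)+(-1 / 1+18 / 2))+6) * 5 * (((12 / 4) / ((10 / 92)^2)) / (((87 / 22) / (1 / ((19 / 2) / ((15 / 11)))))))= -84640 / 551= -153.61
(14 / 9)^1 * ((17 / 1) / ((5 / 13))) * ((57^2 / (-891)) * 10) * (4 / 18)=-4467736 / 8019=-557.14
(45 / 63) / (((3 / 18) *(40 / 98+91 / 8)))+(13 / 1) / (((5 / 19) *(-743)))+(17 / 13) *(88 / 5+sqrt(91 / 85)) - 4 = sqrt(7735) / 65+4308153403 / 223074605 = 20.67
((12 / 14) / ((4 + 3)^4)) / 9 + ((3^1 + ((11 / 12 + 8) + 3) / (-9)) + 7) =15748231 / 1815156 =8.68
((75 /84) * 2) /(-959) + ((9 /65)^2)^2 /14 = -0.00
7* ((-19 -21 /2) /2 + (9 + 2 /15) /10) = -29057 /300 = -96.86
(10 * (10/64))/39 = 25/624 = 0.04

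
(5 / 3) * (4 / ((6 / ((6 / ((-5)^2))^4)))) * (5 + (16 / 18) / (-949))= 1366304 / 74140625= 0.02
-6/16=-3/8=-0.38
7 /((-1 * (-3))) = 7 /3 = 2.33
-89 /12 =-7.42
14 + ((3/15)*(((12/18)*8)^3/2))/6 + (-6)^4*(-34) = -17839226/405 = -44047.47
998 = 998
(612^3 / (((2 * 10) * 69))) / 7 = 19101744 / 805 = 23728.87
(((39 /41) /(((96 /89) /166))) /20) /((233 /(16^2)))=384124 /47765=8.04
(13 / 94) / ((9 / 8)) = 52 / 423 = 0.12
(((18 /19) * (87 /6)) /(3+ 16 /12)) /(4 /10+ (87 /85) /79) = 5257845 /684931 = 7.68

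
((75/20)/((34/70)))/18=175/408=0.43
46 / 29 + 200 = 5846 / 29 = 201.59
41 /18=2.28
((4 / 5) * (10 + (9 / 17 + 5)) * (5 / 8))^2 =17424 / 289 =60.29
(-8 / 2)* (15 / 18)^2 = -25 / 9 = -2.78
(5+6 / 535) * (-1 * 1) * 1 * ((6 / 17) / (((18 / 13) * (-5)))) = 34853 / 136425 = 0.26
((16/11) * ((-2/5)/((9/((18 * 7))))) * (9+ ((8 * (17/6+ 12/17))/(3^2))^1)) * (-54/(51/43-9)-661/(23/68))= 2033911640/10557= 192660.00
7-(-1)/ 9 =64/ 9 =7.11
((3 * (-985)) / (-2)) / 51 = 985 / 34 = 28.97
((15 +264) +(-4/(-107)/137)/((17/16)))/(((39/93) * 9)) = 73.92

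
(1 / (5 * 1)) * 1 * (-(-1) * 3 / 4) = 3 / 20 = 0.15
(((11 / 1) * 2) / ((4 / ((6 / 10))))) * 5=33 / 2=16.50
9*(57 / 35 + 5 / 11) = 18.75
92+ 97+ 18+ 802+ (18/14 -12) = 6988/7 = 998.29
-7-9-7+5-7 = -25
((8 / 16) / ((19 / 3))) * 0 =0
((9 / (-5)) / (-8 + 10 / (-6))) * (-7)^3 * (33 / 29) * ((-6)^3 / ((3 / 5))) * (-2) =-44008272 / 841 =-52328.50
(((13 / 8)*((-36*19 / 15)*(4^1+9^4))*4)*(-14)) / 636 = 42833.53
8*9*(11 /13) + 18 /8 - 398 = -334.83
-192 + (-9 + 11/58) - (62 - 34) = -13271/58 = -228.81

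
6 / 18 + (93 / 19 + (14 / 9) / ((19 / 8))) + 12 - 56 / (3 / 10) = -28862 / 171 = -168.78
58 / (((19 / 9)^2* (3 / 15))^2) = 9513450 / 130321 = 73.00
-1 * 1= -1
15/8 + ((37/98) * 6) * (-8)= -6369/392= -16.25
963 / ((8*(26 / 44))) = 10593 / 52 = 203.71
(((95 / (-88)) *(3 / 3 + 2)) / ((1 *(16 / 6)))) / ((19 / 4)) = -45 / 176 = -0.26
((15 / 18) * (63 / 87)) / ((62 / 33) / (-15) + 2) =17325 / 53824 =0.32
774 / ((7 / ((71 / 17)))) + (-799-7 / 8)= -321849 / 952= -338.08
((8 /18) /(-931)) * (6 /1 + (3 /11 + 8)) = -628 /92169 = -0.01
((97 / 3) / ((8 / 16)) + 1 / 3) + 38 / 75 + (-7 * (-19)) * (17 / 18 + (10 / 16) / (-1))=194387 / 1800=107.99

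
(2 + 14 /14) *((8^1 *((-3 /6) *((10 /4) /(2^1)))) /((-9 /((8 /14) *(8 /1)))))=160 /21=7.62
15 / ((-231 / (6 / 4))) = -15 / 154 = -0.10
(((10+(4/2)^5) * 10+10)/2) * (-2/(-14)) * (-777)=-23865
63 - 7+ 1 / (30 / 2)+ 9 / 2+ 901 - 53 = 27257 / 30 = 908.57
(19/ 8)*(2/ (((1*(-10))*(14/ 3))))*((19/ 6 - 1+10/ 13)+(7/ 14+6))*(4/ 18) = -874/ 4095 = -0.21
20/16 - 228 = -907/4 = -226.75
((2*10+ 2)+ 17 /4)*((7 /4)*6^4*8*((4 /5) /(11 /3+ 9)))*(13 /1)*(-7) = -52009776 /19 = -2737356.63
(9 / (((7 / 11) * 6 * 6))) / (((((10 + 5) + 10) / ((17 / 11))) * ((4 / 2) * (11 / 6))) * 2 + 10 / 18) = 1683 / 510580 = 0.00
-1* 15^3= -3375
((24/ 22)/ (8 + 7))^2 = 16/ 3025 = 0.01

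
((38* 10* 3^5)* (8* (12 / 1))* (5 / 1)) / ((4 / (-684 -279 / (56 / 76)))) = -82424530800 / 7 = -11774932971.43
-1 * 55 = -55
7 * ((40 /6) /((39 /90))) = 1400 /13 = 107.69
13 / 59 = 0.22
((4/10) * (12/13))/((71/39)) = 72/355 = 0.20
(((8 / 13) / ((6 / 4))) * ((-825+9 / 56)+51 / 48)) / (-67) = 92263 / 18291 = 5.04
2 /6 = 1 /3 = 0.33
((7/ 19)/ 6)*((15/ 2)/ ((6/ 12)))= 35/ 38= 0.92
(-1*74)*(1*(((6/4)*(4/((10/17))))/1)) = -3774/5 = -754.80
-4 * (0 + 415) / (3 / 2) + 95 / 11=-36235 / 33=-1098.03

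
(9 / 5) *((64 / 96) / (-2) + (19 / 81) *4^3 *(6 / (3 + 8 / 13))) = 31193 / 705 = 44.25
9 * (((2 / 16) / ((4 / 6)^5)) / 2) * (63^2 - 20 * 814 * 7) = -240550317 / 512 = -469824.84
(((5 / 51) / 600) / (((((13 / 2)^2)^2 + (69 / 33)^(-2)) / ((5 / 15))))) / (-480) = -529 / 8322976314000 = -0.00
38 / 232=19 / 116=0.16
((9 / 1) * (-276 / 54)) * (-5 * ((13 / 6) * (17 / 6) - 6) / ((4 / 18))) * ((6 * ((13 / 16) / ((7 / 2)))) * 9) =1802.01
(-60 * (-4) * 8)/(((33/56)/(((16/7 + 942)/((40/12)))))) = 10152960/11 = 922996.36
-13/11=-1.18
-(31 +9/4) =-133/4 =-33.25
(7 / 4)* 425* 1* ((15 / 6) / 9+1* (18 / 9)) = 121975 / 72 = 1694.10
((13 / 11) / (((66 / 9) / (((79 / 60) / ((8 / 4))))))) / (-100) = -1027 / 968000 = -0.00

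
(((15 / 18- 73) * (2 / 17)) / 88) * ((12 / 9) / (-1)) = 433 / 3366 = 0.13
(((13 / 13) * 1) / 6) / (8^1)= 0.02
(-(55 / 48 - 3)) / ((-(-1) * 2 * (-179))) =-89 / 17184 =-0.01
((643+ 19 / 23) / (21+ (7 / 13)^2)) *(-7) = -1251276 / 5911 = -211.69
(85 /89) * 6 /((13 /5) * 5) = 510 /1157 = 0.44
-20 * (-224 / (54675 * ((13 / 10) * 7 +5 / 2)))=448 / 63423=0.01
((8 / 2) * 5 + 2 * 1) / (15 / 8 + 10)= 176 / 95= 1.85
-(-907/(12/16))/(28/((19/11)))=17233/231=74.60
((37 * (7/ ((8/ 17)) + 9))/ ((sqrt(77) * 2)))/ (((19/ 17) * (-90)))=-120139 * sqrt(77)/ 2106720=-0.50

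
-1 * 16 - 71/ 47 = -823/ 47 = -17.51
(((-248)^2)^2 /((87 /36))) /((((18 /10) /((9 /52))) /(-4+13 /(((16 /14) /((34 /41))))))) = 817693392.05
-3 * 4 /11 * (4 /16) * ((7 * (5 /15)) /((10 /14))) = -49 /55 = -0.89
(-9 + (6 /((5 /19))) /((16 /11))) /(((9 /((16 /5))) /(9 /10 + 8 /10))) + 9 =4888 /375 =13.03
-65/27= -2.41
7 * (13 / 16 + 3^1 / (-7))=43 / 16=2.69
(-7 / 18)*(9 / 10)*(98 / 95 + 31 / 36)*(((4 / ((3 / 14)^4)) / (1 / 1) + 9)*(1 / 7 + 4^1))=-28982190781 / 5540400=-5231.06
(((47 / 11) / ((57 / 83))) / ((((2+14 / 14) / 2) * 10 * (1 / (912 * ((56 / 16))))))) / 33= 218456 / 5445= 40.12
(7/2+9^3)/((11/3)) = 4395/22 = 199.77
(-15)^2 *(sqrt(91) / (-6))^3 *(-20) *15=56875 *sqrt(91) / 2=271276.46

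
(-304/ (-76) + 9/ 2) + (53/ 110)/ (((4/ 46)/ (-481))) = -584469/ 220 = -2656.68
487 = 487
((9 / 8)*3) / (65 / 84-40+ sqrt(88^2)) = 567 / 8194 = 0.07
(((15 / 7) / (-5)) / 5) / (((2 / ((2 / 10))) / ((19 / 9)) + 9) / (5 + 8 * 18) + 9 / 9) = -8493 / 108220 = -0.08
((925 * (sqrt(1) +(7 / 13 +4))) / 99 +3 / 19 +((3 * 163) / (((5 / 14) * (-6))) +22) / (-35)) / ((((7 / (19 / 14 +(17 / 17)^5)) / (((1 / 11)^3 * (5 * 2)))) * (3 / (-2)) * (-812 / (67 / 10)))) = 920623617 / 1144551057650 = 0.00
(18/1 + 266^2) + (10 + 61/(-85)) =6016579/85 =70783.28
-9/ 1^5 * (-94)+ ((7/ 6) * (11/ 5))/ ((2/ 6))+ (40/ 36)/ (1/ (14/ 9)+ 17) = 18979151/ 22230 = 853.76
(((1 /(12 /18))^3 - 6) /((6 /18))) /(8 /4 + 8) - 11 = -11.79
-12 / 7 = -1.71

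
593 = 593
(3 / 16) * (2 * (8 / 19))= 3 / 19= 0.16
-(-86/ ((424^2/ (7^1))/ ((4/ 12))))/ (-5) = -301/ 1348320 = -0.00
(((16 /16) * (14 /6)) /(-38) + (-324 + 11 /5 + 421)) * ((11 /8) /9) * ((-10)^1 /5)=-30.29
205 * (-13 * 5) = -13325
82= 82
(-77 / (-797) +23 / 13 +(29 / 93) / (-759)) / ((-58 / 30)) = -6821437075 / 7069735101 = -0.96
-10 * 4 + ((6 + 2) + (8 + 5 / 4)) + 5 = -71 / 4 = -17.75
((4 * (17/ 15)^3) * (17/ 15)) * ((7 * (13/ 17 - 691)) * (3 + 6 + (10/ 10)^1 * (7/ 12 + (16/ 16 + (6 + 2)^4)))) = -19886244480326/ 151875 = -130938235.26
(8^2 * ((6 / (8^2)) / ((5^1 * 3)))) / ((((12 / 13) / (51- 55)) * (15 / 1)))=-26 / 225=-0.12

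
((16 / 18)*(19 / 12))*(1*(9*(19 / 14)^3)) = 130321 / 4116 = 31.66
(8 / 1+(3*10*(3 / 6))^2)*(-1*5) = -1165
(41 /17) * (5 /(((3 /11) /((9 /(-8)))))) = -6765 /136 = -49.74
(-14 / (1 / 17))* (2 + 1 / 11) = -5474 / 11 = -497.64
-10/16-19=-19.62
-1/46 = -0.02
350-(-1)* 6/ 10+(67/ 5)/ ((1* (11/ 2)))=353.04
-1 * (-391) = 391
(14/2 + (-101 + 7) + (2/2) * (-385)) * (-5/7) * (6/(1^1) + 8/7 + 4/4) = 134520/49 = 2745.31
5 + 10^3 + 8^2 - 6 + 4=1067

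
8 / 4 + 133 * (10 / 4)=669 / 2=334.50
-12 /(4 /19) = -57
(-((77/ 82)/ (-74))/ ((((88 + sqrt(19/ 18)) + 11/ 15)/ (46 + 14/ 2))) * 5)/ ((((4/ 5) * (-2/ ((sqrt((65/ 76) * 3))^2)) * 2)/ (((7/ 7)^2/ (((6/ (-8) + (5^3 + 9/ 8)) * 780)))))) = -2036929125/ 6554626791964352 + 7651875 * sqrt(38)/ 13109253583928704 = -0.00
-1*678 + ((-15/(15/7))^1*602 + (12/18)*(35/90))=-132077/27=-4891.74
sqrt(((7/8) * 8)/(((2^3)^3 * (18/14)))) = 7 * sqrt(2)/96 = 0.10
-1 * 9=-9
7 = 7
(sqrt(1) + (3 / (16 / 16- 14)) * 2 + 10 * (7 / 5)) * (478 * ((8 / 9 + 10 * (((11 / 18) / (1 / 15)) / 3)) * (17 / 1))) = 48292818 / 13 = 3714832.15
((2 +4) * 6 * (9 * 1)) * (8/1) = 2592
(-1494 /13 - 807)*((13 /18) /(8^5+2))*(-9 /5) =2397 /65540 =0.04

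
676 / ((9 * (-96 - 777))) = -676 / 7857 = -0.09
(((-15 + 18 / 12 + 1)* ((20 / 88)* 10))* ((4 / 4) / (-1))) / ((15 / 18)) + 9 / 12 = 1533 / 44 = 34.84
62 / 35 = 1.77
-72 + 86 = 14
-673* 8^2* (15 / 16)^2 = -151425 / 4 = -37856.25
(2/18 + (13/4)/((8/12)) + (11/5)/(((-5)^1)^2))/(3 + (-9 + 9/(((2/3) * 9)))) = -45667/40500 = -1.13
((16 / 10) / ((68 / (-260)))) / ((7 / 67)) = -6968 / 119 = -58.55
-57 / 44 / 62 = -57 / 2728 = -0.02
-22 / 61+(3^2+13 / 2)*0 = -22 / 61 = -0.36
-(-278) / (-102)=-139 / 51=-2.73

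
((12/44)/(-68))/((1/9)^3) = -2187/748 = -2.92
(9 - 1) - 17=-9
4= 4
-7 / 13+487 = 6324 / 13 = 486.46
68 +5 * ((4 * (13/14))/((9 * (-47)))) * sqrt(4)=201088/2961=67.91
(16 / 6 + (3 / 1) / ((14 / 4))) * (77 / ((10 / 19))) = 7733 / 15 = 515.53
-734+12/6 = -732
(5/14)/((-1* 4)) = -5/56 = -0.09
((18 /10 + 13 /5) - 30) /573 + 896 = 2566912 /2865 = 895.96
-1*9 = -9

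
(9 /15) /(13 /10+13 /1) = 6 /143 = 0.04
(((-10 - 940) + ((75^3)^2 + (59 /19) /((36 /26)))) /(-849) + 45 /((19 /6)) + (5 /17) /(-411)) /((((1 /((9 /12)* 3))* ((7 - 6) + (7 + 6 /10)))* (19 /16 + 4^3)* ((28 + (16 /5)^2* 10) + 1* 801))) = -7088154047219593150 /7846749378534507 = -903.32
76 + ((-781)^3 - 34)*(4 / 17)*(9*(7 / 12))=-588468810.76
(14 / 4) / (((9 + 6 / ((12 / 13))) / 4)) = 28 / 31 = 0.90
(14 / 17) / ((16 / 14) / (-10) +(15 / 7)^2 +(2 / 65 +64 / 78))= 133770 / 865589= 0.15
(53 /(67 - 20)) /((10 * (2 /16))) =0.90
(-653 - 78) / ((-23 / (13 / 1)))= 9503 / 23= 413.17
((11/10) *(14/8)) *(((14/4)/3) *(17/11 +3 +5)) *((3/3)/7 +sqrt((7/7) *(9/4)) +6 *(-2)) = -7105/32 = -222.03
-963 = -963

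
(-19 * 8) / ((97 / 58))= -8816 / 97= -90.89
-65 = -65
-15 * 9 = -135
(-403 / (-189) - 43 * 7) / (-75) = 56486 / 14175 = 3.98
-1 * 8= -8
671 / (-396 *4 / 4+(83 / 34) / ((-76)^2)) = -131773664 / 77767981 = -1.69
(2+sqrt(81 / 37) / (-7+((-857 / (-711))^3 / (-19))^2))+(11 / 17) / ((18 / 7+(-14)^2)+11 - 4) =49003 / 24463 - 419727394820541687489 *sqrt(37) / 12064163292454271046326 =1.79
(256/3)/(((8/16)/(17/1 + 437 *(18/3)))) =1351168/3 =450389.33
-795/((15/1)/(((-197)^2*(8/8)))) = -2056877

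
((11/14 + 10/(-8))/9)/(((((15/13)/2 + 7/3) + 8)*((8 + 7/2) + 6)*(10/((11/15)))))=-1859/93822750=-0.00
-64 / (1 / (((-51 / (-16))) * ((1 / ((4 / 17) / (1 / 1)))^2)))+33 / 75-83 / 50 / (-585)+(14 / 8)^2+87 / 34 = -14633812267 / 3978000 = -3678.69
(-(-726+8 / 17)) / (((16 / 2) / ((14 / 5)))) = 43169 / 170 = 253.94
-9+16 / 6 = -19 / 3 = -6.33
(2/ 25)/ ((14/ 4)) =4/ 175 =0.02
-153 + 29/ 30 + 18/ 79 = -359779/ 2370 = -151.81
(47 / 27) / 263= 0.01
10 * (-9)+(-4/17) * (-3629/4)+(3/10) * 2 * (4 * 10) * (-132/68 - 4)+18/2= -172/17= -10.12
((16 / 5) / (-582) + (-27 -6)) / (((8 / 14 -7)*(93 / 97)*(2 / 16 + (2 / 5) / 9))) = 2689288 / 85095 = 31.60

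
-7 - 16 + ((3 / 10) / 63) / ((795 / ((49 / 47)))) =-25781843 / 1120950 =-23.00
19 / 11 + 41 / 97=2294 / 1067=2.15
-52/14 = -26/7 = -3.71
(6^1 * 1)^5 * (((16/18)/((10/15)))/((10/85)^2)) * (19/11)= 14232672/11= 1293879.27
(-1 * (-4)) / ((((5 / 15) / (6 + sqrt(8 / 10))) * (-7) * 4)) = -18 / 7 - 6 * sqrt(5) / 35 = -2.95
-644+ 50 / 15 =-1922 / 3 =-640.67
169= 169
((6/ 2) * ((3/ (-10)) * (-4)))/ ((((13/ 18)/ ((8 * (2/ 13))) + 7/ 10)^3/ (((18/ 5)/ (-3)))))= -12899450880/ 6362477477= -2.03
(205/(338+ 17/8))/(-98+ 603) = 328/274821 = 0.00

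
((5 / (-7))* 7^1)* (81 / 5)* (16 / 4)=-324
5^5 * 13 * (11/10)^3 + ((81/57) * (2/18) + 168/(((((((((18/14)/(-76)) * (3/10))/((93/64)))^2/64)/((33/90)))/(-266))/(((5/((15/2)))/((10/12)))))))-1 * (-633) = -68775483107.91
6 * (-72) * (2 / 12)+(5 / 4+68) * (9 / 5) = 1053 / 20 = 52.65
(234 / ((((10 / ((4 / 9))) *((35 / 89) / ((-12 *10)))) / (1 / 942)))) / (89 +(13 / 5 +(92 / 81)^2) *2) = -121457232 / 3489183229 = -0.03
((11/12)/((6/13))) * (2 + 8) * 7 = 5005/36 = 139.03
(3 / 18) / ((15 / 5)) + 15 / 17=287 / 306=0.94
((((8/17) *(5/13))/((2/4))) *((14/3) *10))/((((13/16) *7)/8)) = 204800/8619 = 23.76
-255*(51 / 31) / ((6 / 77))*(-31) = 333795 / 2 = 166897.50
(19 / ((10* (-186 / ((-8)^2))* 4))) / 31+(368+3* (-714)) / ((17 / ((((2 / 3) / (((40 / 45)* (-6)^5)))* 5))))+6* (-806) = -4835.95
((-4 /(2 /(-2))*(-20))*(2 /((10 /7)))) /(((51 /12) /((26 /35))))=-1664 /85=-19.58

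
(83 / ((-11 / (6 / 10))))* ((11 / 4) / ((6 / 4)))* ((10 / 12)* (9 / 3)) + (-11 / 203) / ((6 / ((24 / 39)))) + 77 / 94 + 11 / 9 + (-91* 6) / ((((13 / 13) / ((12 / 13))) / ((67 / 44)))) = -38614303067 / 49117068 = -786.17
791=791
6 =6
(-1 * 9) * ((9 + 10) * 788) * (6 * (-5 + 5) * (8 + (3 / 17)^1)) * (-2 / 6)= 0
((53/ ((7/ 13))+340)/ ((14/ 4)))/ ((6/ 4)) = 4092/ 49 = 83.51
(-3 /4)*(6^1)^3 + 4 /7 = -1130 /7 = -161.43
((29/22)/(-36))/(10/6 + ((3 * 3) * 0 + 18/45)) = -145/8184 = -0.02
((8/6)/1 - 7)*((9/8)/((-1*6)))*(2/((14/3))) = 51/112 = 0.46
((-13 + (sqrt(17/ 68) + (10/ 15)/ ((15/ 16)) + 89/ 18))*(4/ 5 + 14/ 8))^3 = -2242946629/ 421875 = -5316.61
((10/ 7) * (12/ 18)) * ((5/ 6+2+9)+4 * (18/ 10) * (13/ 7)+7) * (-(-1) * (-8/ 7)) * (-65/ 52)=135260/ 3087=43.82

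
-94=-94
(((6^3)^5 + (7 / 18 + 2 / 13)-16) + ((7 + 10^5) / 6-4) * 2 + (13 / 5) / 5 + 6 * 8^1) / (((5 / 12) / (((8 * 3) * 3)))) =132027953036633616 / 1625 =81247971099466.84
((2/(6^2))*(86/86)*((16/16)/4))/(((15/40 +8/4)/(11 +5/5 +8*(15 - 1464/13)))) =-3332/741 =-4.50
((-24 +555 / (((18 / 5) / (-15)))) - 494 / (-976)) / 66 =-1139965 / 32208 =-35.39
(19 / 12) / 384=0.00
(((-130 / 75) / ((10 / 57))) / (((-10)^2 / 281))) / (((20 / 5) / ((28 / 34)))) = -485849 / 85000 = -5.72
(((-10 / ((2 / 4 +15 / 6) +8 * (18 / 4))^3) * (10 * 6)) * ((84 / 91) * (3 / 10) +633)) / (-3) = 548840 / 257049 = 2.14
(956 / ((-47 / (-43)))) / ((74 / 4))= 82216 / 1739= 47.28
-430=-430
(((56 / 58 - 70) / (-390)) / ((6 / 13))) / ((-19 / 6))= -1001 / 8265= -0.12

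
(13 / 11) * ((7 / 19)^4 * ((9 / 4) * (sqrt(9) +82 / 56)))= 5016375 / 22936496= 0.22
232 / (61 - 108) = -232 / 47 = -4.94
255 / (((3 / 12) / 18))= 18360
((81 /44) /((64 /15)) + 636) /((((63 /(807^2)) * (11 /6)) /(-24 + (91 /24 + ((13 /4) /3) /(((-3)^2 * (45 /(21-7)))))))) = -8475372809035337 /117089280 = -72383849.39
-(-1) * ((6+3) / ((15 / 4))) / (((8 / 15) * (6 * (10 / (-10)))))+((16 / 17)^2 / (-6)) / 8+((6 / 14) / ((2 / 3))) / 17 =-17737 / 24276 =-0.73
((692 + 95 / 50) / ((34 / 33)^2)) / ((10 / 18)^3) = 5508740259 / 1445000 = 3812.28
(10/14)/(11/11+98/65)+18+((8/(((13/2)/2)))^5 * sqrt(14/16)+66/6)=33414/1141+8388608 * sqrt(14)/371293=113.82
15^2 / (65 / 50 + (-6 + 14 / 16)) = -58.82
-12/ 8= -3/ 2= -1.50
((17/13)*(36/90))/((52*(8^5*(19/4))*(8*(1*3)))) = 0.00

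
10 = 10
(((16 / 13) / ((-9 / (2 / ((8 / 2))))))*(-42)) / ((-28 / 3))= -4 / 13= -0.31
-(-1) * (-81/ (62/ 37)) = -2997/ 62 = -48.34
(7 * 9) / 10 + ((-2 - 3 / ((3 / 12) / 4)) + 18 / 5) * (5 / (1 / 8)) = -18497 / 10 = -1849.70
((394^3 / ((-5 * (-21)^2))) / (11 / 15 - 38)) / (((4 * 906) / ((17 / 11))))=0.32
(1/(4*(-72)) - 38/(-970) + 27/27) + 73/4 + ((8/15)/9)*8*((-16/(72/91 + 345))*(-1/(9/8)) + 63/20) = 20.80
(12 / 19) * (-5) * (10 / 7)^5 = -18.79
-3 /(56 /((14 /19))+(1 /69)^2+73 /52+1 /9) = -742716 /19190585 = -0.04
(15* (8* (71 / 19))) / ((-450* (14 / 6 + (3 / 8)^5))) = -9306112 / 21859975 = -0.43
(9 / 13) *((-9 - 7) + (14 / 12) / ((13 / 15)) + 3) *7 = -19089 / 338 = -56.48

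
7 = 7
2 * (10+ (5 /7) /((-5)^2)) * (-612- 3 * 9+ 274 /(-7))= -3332394 /245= -13601.61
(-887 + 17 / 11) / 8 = -2435 / 22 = -110.68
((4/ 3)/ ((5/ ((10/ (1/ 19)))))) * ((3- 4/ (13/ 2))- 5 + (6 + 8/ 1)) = 22496/ 39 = 576.82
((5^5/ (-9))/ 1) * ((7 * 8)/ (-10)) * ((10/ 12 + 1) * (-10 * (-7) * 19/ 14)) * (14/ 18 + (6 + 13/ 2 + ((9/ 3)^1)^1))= 1339559375/ 243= 5512590.02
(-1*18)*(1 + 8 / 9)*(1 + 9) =-340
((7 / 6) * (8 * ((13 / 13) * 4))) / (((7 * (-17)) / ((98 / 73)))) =-1568 / 3723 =-0.42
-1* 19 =-19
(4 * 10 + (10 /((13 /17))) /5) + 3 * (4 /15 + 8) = 4382 /65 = 67.42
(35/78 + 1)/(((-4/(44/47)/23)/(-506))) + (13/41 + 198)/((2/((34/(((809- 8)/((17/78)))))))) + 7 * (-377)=1307.92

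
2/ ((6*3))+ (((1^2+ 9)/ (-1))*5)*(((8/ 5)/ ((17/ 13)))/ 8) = -1153/ 153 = -7.54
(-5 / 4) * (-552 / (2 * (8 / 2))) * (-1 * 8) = -690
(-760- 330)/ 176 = -545/ 88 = -6.19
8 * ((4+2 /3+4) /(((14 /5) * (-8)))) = -65 /21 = -3.10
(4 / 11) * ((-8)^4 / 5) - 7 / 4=65151 / 220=296.14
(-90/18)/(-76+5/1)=5/71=0.07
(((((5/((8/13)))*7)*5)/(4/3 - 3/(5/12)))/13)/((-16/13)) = 34125/11264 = 3.03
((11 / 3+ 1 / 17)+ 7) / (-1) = -547 / 51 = -10.73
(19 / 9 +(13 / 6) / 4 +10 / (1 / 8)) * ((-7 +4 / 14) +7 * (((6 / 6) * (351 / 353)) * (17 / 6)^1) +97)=3235279003 / 355824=9092.36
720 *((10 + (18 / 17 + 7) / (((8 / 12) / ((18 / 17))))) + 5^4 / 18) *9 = 107721720 / 289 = 372739.52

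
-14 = -14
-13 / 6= -2.17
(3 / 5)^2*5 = 9 / 5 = 1.80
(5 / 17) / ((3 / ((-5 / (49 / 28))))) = -100 / 357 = -0.28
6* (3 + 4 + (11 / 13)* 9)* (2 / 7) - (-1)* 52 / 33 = 79972 / 3003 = 26.63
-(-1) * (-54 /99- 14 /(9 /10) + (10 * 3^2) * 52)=4663.90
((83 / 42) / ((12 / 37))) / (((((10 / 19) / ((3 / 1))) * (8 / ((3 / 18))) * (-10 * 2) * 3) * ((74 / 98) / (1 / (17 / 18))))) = -11039 / 652800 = -0.02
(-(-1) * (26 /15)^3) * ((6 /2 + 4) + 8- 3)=70304 /1125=62.49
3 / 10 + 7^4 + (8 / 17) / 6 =1224703 / 510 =2401.38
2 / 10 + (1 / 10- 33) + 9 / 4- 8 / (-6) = -1747 / 60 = -29.12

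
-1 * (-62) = 62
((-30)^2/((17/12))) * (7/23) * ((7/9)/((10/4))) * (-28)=-658560/391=-1684.30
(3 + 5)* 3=24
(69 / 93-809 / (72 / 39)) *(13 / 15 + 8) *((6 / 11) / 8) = -8657635 / 32736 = -264.47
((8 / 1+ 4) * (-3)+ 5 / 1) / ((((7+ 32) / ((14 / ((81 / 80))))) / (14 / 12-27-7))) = 3419920 / 9477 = 360.87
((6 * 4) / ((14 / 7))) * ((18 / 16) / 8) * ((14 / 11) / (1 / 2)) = 4.30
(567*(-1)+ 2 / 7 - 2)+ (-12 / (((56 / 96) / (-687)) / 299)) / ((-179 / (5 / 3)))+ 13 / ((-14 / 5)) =-100035073 / 2506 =-39918.23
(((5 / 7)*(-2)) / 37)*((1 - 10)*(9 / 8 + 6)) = 2565 / 1036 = 2.48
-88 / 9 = -9.78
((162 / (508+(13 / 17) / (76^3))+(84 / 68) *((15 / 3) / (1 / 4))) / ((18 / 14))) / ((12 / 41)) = 1428596191099 / 21482314911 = 66.50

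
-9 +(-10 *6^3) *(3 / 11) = -6579 / 11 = -598.09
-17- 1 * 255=-272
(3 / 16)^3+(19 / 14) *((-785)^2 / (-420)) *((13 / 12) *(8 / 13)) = -2397842813 / 1806336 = -1327.46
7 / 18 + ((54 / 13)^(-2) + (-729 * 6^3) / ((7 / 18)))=-8264961311 / 20412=-404906.98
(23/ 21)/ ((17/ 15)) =115/ 119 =0.97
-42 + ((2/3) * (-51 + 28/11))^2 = 1090618/1089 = 1001.49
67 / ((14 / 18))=603 / 7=86.14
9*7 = 63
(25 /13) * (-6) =-150 /13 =-11.54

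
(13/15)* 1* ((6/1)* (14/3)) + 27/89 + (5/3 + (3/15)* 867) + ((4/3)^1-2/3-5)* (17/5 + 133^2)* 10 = -204647765/267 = -766471.03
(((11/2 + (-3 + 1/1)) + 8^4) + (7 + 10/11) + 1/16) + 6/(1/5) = 728195/176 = 4137.47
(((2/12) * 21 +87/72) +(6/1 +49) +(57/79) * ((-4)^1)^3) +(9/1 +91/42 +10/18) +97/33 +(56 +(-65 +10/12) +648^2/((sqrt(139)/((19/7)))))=1252991/62568 +7978176 * sqrt(139)/973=96691.46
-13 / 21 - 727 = -15280 / 21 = -727.62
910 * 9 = 8190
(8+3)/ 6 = 11/ 6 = 1.83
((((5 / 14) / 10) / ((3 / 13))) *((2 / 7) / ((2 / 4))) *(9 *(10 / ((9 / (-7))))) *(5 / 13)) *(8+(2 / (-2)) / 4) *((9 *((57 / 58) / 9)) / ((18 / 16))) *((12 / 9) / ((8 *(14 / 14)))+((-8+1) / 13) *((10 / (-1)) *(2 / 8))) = -1737550 / 71253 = -24.39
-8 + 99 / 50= -301 / 50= -6.02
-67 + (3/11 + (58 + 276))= 2940/11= 267.27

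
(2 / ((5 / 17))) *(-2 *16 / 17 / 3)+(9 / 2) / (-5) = -31 / 6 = -5.17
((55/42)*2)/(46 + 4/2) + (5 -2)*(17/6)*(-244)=-2090537/1008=-2073.95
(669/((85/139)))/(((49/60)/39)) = 43519788/833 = 52244.64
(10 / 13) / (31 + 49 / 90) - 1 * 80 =-2951660 / 36907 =-79.98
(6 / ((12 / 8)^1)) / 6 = 2 / 3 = 0.67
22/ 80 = 11/ 40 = 0.28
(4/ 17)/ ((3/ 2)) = 8/ 51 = 0.16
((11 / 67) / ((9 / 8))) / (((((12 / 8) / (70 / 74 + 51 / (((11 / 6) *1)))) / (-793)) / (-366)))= 18121686752 / 22311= 812231.04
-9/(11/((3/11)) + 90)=-27/391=-0.07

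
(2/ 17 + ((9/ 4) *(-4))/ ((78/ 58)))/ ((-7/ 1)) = 1453/ 1547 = 0.94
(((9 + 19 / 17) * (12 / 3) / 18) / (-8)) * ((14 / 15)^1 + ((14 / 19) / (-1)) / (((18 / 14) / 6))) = 602 / 855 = 0.70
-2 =-2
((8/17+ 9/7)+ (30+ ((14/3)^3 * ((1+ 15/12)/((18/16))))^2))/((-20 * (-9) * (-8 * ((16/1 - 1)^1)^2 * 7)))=-3586814027/196751268000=-0.02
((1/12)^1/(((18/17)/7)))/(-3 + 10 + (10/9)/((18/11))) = 357/4976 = 0.07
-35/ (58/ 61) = -2135/ 58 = -36.81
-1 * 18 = -18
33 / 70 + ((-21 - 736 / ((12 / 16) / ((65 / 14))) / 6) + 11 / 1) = -484403 / 630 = -768.89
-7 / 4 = -1.75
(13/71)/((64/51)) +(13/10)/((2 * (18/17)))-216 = -44012317/204480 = -215.24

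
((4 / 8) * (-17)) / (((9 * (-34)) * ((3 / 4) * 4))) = 1 / 108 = 0.01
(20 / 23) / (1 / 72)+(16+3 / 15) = 9063 / 115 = 78.81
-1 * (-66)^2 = -4356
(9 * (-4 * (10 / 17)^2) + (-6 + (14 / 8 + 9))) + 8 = 339 / 1156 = 0.29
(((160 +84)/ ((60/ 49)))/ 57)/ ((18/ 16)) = 23912/ 7695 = 3.11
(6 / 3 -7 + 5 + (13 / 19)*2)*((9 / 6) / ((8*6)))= 13 / 304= 0.04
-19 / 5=-3.80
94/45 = 2.09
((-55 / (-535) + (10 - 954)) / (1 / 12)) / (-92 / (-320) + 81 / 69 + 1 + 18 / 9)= -2230013760 / 878363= -2538.83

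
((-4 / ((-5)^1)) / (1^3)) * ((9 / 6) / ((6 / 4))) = 0.80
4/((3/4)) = 16/3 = 5.33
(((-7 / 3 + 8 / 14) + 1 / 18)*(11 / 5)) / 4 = -473 / 504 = -0.94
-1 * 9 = -9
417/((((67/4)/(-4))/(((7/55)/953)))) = -46704/3511805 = -0.01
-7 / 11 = -0.64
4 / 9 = 0.44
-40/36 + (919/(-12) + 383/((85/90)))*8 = 402460/153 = 2630.46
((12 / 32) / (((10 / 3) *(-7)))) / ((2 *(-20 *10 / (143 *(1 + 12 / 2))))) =1287 / 32000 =0.04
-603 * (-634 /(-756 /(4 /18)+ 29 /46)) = -17585892 /156463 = -112.40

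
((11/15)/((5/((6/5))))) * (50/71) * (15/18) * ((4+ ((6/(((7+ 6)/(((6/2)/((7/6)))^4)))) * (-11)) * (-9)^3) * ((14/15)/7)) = 222241365104/99725535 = 2228.53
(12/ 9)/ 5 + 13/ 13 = 19/ 15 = 1.27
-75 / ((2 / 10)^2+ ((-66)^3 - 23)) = 1875 / 7187974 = 0.00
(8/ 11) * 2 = 16/ 11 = 1.45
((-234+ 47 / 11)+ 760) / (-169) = -5833 / 1859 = -3.14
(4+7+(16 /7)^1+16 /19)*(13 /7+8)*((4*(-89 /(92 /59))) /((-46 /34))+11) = 535999782 /21413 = 25031.51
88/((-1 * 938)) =-44/469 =-0.09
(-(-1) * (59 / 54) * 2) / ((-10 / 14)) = -413 / 135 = -3.06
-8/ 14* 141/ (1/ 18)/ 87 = -3384/ 203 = -16.67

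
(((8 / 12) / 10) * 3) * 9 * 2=18 / 5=3.60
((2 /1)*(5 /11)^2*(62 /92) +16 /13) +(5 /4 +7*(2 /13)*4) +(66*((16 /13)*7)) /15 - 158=-81782897 /723580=-113.03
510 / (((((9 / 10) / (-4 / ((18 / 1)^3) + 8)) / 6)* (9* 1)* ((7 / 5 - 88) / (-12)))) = 396542000 / 946971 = 418.75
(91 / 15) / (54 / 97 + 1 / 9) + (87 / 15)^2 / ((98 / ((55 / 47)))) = 127364819 / 13426490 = 9.49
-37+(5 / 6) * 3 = -69 / 2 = -34.50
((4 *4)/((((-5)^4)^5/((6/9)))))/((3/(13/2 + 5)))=368/858306884765625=0.00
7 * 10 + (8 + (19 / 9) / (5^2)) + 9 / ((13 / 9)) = 246622 / 2925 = 84.32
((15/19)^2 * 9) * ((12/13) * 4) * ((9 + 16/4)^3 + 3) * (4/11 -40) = -8475840000/4693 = -1806060.09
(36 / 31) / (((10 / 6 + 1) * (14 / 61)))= 1647 / 868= 1.90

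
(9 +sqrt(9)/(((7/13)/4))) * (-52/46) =-5694/161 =-35.37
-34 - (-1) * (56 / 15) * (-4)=-734 / 15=-48.93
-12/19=-0.63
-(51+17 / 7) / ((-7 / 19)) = 145.02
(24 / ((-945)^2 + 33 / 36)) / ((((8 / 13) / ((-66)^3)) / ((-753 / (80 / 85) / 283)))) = 107646911658 / 3032716013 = 35.50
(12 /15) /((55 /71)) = 284 /275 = 1.03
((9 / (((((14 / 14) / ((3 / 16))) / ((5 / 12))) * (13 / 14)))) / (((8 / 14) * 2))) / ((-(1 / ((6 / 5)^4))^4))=-4859802614016 / 396728515625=-12.25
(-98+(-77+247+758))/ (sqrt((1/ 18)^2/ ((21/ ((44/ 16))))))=29880 * sqrt(231)/ 11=41285.15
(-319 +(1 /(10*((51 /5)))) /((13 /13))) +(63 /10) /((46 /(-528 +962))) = -1522267 /5865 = -259.55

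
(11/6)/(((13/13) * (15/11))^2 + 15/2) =1331/6795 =0.20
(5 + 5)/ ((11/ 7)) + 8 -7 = 81/ 11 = 7.36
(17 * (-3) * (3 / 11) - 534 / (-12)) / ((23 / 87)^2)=5093937 / 11638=437.70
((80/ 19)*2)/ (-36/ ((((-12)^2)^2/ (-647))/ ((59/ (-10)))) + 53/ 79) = -1.41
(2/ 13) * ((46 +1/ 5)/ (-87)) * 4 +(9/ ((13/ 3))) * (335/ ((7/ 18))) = 1815626/ 1015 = 1788.79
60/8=15/2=7.50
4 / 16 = 1 / 4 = 0.25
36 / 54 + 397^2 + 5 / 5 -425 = 471557 / 3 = 157185.67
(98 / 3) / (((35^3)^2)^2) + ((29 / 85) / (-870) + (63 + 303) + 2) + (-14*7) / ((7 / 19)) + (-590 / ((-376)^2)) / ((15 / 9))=25358535168785223332481517 / 248620149039773437500000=102.00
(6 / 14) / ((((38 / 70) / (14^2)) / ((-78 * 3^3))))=-6191640 / 19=-325875.79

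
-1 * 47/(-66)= 47/66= 0.71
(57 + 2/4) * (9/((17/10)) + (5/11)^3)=14020225/45254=309.81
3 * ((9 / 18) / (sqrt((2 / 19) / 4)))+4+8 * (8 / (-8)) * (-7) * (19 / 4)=3 * sqrt(38) / 2+270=279.25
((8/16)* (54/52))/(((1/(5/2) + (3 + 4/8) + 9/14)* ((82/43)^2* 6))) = 194145/37062688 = 0.01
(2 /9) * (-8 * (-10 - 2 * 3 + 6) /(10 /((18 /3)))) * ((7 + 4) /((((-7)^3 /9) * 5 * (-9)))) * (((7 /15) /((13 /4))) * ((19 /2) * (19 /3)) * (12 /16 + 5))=1461328 /429975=3.40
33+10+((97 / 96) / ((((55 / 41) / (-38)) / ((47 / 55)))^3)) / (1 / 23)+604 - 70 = -109306170400136207 / 332167687500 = -329069.25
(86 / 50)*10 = 86 / 5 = 17.20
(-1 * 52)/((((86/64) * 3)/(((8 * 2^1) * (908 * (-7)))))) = 169222144/129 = 1311799.57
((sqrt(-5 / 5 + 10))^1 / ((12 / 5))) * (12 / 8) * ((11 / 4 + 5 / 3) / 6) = 265 / 192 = 1.38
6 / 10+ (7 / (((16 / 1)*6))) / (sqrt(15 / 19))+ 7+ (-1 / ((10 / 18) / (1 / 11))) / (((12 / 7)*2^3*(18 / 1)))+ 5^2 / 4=7*sqrt(285) / 1440+ 146249 / 10560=13.93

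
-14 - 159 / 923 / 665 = -8593289 / 613795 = -14.00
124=124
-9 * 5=-45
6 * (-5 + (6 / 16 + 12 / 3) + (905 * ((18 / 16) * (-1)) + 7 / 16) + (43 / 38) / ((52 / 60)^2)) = -156718269 / 25688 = -6100.84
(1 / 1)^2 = 1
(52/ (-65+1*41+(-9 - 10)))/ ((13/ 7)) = -28/ 43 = -0.65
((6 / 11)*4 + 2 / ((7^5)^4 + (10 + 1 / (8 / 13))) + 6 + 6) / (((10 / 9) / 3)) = 38.29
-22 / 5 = -4.40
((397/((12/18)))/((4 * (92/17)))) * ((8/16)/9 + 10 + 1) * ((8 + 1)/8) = 4029153/11776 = 342.15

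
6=6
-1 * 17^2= -289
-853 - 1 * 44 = -897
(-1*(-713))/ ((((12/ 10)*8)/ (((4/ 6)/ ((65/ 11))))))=7843/ 936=8.38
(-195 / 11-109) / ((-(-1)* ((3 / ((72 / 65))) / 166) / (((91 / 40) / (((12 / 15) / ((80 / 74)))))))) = -9718968 / 407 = -23879.53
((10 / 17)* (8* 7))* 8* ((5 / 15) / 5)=896 / 51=17.57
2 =2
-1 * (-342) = 342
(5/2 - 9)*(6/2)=-39/2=-19.50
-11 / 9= -1.22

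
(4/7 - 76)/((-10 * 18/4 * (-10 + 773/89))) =-15664/12285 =-1.28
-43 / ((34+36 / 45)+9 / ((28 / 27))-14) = -6020 / 4127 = -1.46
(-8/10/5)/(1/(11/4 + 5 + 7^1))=-59/25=-2.36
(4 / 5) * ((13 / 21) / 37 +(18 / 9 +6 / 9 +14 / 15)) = 2.89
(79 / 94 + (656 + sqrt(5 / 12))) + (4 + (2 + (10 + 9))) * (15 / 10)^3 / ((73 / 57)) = sqrt(15) / 6 + 19837281 / 27448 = 723.37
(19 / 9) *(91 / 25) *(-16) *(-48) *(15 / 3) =442624 / 15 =29508.27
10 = 10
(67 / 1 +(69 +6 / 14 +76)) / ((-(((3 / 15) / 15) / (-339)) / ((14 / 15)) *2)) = 2520465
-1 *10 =-10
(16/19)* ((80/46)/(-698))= -320/152513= -0.00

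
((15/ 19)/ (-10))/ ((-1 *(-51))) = -1/ 646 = -0.00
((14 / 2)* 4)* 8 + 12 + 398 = 634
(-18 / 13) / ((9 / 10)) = -20 / 13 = -1.54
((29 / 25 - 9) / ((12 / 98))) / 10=-2401 / 375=-6.40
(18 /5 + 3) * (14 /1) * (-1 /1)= -462 /5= -92.40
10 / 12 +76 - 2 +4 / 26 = 5849 / 78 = 74.99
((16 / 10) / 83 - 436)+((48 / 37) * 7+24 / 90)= -19652848 / 46065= -426.63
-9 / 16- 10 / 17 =-1.15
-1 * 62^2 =-3844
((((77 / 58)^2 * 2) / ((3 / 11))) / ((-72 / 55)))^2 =12866891832025 / 131995609344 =97.48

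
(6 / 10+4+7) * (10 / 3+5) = 290 / 3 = 96.67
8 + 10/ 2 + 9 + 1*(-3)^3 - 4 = -9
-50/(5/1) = -10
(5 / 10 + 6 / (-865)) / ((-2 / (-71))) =60563 / 3460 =17.50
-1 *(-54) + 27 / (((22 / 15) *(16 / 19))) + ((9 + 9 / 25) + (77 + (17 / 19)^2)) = 517886223 / 3176800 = 163.02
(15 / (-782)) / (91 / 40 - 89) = 0.00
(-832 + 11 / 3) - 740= -4705 / 3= -1568.33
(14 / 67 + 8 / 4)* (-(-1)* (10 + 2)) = 1776 / 67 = 26.51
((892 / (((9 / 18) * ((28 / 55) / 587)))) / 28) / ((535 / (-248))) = -34054.73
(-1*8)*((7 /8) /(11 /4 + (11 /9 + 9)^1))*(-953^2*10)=2288686680 /467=4900828.01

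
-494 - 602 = -1096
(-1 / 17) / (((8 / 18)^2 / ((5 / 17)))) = -405 / 4624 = -0.09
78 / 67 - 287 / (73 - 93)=20789 / 1340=15.51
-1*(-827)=827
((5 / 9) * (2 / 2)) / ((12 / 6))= 5 / 18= 0.28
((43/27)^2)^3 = 16.32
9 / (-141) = -0.06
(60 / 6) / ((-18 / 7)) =-3.89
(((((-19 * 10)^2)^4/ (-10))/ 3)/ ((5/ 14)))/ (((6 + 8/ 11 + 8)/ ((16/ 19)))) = -2202499964896000000/ 243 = -9063785863769547.33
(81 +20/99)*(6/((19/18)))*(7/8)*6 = 506457/209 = 2423.24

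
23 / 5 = 4.60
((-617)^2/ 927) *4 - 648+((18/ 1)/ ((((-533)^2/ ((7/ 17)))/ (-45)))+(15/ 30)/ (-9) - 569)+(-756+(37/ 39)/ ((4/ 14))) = -1464257501039/ 4476958551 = -327.07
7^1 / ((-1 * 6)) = -7 / 6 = -1.17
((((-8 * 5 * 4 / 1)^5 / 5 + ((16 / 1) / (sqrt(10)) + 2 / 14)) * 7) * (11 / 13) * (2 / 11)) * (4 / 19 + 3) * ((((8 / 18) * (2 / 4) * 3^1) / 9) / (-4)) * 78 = 17909678079878 / 171 -6832 * sqrt(10) / 855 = 104734959506.18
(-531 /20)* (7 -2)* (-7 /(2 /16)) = 7434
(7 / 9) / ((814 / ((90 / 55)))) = 7 / 4477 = 0.00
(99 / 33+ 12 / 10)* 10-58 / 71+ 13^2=14923 / 71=210.18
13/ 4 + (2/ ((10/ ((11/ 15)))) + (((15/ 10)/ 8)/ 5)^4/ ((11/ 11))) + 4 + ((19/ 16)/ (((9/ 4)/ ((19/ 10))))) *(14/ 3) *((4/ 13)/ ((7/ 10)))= 135914729231/ 14376960000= 9.45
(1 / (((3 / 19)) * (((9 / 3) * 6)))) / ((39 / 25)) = 475 / 2106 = 0.23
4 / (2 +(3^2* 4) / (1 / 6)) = 2 / 109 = 0.02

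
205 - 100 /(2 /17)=-645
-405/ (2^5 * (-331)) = 405/ 10592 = 0.04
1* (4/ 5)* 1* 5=4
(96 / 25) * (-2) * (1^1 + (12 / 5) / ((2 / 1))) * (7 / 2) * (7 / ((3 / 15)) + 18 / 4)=-291984 / 125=-2335.87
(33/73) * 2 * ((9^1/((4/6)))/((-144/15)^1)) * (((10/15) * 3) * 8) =-1485/73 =-20.34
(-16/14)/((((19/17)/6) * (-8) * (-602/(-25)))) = 1275/40033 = 0.03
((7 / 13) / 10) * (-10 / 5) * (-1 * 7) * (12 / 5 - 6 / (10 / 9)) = -147 / 65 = -2.26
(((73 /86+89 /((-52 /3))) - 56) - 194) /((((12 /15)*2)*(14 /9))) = -25586235 /250432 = -102.17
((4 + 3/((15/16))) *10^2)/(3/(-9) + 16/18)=1296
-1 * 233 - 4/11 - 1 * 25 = -2842/11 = -258.36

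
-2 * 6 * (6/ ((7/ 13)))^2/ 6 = -12168/ 49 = -248.33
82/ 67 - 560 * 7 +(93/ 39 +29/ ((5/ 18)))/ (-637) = -10871679037/ 2774135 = -3918.94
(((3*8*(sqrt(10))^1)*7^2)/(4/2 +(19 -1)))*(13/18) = 637*sqrt(10)/15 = 134.29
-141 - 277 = -418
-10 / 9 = -1.11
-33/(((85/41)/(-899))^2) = -44833334073/7225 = -6205305.75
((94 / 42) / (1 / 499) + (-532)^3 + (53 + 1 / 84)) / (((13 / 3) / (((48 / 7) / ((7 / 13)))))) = -151772138964 / 343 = -442484370.16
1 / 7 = 0.14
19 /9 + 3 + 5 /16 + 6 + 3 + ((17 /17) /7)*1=14683 /1008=14.57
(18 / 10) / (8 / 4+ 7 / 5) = 9 / 17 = 0.53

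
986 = 986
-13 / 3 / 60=-13 / 180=-0.07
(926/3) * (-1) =-926/3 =-308.67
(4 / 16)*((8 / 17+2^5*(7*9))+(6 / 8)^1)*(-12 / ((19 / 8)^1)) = -823026 / 323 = -2548.07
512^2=262144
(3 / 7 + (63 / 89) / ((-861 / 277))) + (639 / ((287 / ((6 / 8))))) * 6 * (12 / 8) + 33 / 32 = 1898745 / 116768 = 16.26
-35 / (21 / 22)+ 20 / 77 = -36.41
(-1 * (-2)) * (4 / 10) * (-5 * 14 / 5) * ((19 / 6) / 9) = -532 / 135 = -3.94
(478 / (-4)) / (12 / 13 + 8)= -3107 / 232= -13.39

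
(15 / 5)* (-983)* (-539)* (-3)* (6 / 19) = -28611198 / 19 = -1505852.53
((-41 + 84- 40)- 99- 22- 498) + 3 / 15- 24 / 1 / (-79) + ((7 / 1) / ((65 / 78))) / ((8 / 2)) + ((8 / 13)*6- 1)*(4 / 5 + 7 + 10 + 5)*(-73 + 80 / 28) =-50519039 / 10270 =-4919.09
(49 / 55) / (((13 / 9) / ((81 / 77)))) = 5103 / 7865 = 0.65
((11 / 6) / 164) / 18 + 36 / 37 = 638039 / 655344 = 0.97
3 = 3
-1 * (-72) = 72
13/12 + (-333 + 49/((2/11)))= -749/12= -62.42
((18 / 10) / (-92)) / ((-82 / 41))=9 / 920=0.01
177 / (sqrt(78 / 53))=59* sqrt(4134) / 26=145.90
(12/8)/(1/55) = 165/2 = 82.50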